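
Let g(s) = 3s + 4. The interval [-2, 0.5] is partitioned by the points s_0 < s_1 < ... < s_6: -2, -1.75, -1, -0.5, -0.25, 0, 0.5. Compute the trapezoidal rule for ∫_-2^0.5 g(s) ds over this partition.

4.375

Subinterval widths: 0.25, 0.75, 0.5, 0.25, 0.25, 0.5.
g(-2) = -2, g(-1.75) = -1.25, g(-1) = 1, g(-0.5) = 2.5, g(-0.25) = 3.25, g(0) = 4, g(0.5) = 5.5.
On each subinterval the trapezoid contributes (Δs_i/2)·[g(s_{i-1}) + g(s_i)].
Sum = 4.375.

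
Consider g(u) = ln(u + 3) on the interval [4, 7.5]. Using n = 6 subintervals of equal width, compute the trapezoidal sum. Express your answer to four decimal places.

7.5667

Δu = (7.5 − 4)/6 = 7/12.
g(4) ≈ 1.9459, g(55/12) ≈ 2.0260, g(31/6) ≈ 2.1001, g(5.75) ≈ 2.1691, g(19/3) ≈ 2.2336, g(83/12) ≈ 2.2942, g(7.5) ≈ 2.3514.
T_6 = (Δu/2)·[g(u_0) + 2g(u_1) + ... + 2g(u_{5}) + g(u_6)].
Sum ≈ 7.5667.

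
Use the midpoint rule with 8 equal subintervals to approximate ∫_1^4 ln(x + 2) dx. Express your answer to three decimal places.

Δx = (4 − 1)/8 = 0.375.
Midpoints: 1.1875, 1.5625, 1.9375, 2.3125, 2.6875, 3.0625, 3.4375, 3.8125.
f(1.1875) ≈ 1.159, f(1.5625) ≈ 1.270, f(1.9375) ≈ 1.371, f(2.3125) ≈ 1.462, f(2.6875) ≈ 1.545, f(3.0625) ≈ 1.622, f(3.4375) ≈ 1.693, f(3.8125) ≈ 1.760.
Sum = Δx · [f(1.1875) + f(1.5625) + f(1.9375) + ...].
Sum ≈ 4.456.

4.456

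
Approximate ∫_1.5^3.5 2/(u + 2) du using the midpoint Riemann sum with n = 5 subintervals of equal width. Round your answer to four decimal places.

Δu = (3.5 − 1.5)/5 = 0.4.
Midpoints: 1.7, 2.1, 2.5, 2.9, 3.3.
f(1.7) = 20/37, f(2.1) = 20/41, f(2.5) = 4/9, f(2.9) = 20/49, f(3.3) = 20/53.
Sum = Δu · [f(1.7) + f(2.1) + f(2.5) + f(2.9) + f(3.3)].
Sum ≈ 0.9033.

0.9033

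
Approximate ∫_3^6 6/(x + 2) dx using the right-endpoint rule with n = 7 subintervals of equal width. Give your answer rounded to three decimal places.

Δx = (6 − 3)/7 = 3/7.
Right endpoints: 24/7, 27/7, 30/7, 33/7, 36/7, 39/7, 6.
f(24/7) = 21/19, f(27/7) = 42/41, f(30/7) = 21/22, f(33/7) = 42/47, f(36/7) = 0.84, f(39/7) = 42/53, f(6) = 0.75.
Sum = Δx · [f(24/7) + f(27/7) + f(30/7) + ...].
Sum ≈ 2.726.

2.726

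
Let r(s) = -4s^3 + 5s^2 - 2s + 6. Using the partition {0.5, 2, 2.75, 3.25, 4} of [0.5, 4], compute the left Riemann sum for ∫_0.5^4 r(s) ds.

-85.0625

Subinterval widths: 1.5, 0.75, 0.5, 0.75.
Left endpoints: 0.5, 2, 2.75, 3.25.
r(0.5) = 5.75, r(2) = -10, r(2.75) = -44.875, r(3.25) = -85.
Sum = Σ Δs_i · r(s_i).
Sum = -85.0625.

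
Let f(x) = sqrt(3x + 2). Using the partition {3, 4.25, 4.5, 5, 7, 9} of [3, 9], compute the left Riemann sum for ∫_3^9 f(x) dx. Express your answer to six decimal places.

Subinterval widths: 1.25, 0.25, 0.5, 2, 2.
Left endpoints: 3, 4.25, 4.5, 5, 7.
f(3) ≈ 3.316625, f(4.25) ≈ 3.840573, f(4.5) ≈ 3.937004, f(5) ≈ 4.123106, f(7) ≈ 4.795832.
Sum = Σ Δx_i · f(x_i).
Sum ≈ 24.912300.

24.912300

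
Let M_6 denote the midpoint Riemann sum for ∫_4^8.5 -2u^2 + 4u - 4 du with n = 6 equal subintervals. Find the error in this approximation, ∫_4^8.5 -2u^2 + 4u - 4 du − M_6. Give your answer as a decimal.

-0.421875

Exact integral: ∫_4^8.5 f(u) du = -272.25.
M_6 = -271.828125.
Error = -272.25 − (-271.828125) = -0.421875.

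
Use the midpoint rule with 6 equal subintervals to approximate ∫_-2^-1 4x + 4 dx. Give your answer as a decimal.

-2

Δx = (-1 − (-2))/6 = 1/6.
Midpoints: -23/12, -1.75, -19/12, -17/12, -1.25, -13/12.
f(-23/12) = -11/3, f(-1.75) = -3, f(-19/12) = -7/3, f(-17/12) = -5/3, f(-1.25) = -1, f(-13/12) = -1/3.
Sum = Δx · [f(-23/12) + f(-1.75) + f(-19/12) + ...].
Sum = -2.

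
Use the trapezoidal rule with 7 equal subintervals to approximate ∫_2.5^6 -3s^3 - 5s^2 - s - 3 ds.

-1308.34375

Δs = (6 − 2.5)/7 = 0.5.
f(2.5) = -83.625, f(3) = -132, f(3.5) = -196.375, f(4) = -279, f(4.5) = -382.125, f(5) = -508, f(5.5) = -658.875, f(6) = -837.
T_7 = (Δs/2)·[f(s_0) + 2f(s_1) + ... + 2f(s_{6}) + f(s_7)].
Sum = -1308.34375.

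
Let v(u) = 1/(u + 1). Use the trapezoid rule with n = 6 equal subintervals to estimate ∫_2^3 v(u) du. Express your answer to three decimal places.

Δu = (3 − 2)/6 = 1/6.
v(2) = 1/3, v(13/6) = 6/19, v(7/3) = 0.3, v(2.5) = 2/7, v(8/3) = 3/11, v(17/6) = 6/23, v(3) = 0.25.
T_6 = (Δu/2)·[v(u_0) + 2v(u_1) + ... + 2v(u_{5}) + v(u_6)].
Sum ≈ 0.288.

0.288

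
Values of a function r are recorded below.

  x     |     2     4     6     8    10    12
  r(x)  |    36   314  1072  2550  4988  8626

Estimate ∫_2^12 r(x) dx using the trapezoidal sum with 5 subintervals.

26510

Δx = 2.
T_5 = (2/2)·[36 + 2·314 + 2·1072 + 2·2550 + 2·4988 + 8626] = 26510.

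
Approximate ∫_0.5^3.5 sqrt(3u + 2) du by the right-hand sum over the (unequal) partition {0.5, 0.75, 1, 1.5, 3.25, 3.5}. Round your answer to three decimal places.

Subinterval widths: 0.25, 0.25, 0.5, 1.75, 0.25.
Right endpoints: 0.75, 1, 1.5, 3.25, 3.5.
f(0.75) ≈ 2.062, f(1) ≈ 2.236, f(1.5) ≈ 2.550, f(3.25) ≈ 3.428, f(3.5) ≈ 3.536.
Sum = Σ Δu_i · f(u_i).
Sum ≈ 9.232.

9.232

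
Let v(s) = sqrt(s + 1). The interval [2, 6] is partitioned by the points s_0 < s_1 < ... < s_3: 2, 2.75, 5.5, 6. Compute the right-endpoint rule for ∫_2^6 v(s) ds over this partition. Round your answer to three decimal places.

Subinterval widths: 0.75, 2.75, 0.5.
Right endpoints: 2.75, 5.5, 6.
v(2.75) ≈ 1.936, v(5.5) ≈ 2.550, v(6) ≈ 2.646.
Sum = Σ Δs_i · v(s_i).
Sum ≈ 9.786.

9.786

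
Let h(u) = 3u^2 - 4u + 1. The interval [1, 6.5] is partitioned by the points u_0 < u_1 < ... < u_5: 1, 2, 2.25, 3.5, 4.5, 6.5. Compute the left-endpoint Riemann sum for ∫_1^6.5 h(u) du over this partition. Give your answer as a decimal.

121.484375

Subinterval widths: 1, 0.25, 1.25, 1, 2.
Left endpoints: 1, 2, 2.25, 3.5, 4.5.
h(1) = 0, h(2) = 5, h(2.25) = 7.1875, h(3.5) = 23.75, h(4.5) = 43.75.
Sum = Σ Δu_i · h(u_i).
Sum = 121.484375.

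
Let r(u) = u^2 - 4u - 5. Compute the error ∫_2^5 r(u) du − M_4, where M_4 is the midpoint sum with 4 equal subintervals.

Exact integral: ∫_2^5 r(u) du = -18.
M_4 = -18.140625.
Error = -18 − (-18.140625) = 0.140625.

0.140625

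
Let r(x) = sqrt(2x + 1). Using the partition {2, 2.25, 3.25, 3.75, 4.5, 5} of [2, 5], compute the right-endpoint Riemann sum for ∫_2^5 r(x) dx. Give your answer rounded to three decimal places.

Subinterval widths: 0.25, 1, 0.5, 0.75, 0.5.
Right endpoints: 2.25, 3.25, 3.75, 4.5, 5.
r(2.25) ≈ 2.345, r(3.25) ≈ 2.739, r(3.75) ≈ 2.915, r(4.5) ≈ 3.162, r(5) ≈ 3.317.
Sum = Σ Δx_i · r(x_i).
Sum ≈ 8.813.

8.813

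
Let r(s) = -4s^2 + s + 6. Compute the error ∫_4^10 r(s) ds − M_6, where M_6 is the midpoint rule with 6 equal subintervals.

Exact integral: ∫_4^10 r(s) ds = -1170.
M_6 = -1168.
Error = -1170 − (-1168) = -2.

-2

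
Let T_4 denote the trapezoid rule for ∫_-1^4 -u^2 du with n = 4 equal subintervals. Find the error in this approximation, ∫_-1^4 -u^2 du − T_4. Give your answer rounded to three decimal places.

Exact integral: ∫_-1^4 f(u) du ≈ -21.66667.
T_4 = -22.96875.
Error ≈ -21.66667 − (-22.96875) ≈ 1.302.

1.302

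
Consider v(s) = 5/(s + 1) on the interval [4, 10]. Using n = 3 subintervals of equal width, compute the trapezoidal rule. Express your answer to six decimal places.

3.994228

Δs = (10 − 4)/3 = 2.
v(4) = 1, v(6) = 5/7, v(8) = 5/9, v(10) = 5/11.
T_3 = (Δs/2)·[v(s_0) + 2v(s_1) + 2v(s_2) + v(s_3)].
Sum ≈ 3.994228.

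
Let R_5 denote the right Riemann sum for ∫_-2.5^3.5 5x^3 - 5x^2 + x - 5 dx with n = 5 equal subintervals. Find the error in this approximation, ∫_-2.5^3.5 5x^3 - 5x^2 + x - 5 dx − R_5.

-164.7

Exact integral: ∫_-2.5^3.5 f(x) dx = 14.25.
R_5 = 178.95.
Error = 14.25 − 178.95 = -164.7.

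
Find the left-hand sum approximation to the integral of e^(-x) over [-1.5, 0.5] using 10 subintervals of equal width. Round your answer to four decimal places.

Δx = (0.5 − (-1.5))/10 = 0.2.
Left endpoints: -1.5, -1.3, -1.1, -0.9, -0.7, -0.5, -0.3, -0.1, 0.1, 0.3.
f(-1.5) ≈ 4.4817, f(-1.3) ≈ 3.6693, f(-1.1) ≈ 3.0042, f(-0.9) ≈ 2.4596, f(-0.7) ≈ 2.0138, f(-0.5) ≈ 1.6487, f(-0.3) ≈ 1.3499, f(-0.1) ≈ 1.1052, f(0.1) ≈ 0.9048, f(0.3) ≈ 0.7408.
Sum = Δx · [f(-1.5) + f(-1.3) + f(-1.1) + ...].
Sum ≈ 4.2756.

4.2756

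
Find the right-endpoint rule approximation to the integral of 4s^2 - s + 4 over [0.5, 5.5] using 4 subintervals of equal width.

303.75

Δs = (5.5 − 0.5)/4 = 1.25.
Right endpoints: 1.75, 3, 4.25, 5.5.
f(1.75) = 14.5, f(3) = 37, f(4.25) = 72, f(5.5) = 119.5.
Sum = Δs · [f(1.75) + f(3) + f(4.25) + f(5.5)].
Sum = 303.75.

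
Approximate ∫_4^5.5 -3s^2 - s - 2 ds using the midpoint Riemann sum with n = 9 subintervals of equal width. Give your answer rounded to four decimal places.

-112.4896

Δs = (5.5 − 4)/9 = 1/6.
Midpoints: 49/12, 4.25, 53/12, 55/12, 4.75, 59/12, 61/12, 5.25, 65/12.
f(49/12) = -2693/48, f(4.25) = -60.4375, f(53/12) = -64.9375, f(55/12) = -3341/48, f(4.75) = -74.4375, f(59/12) = -79.4375, f(61/12) = -4061/48, f(5.25) = -89.9375, f(65/12) = -95.4375.
Sum = Δs · [f(49/12) + f(4.25) + f(53/12) + ...].
Sum ≈ -112.4896.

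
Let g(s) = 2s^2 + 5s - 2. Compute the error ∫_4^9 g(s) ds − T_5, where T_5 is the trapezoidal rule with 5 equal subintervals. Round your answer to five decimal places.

-1.66667

Exact integral: ∫_4^9 g(s) ds ≈ 595.8333333.
T_5 = 597.5.
Error ≈ 595.8333333 − 597.5 ≈ -1.66667.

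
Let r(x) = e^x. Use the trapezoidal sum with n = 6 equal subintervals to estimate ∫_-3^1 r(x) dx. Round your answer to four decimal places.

2.7666

Δx = (1 − (-3))/6 = 2/3.
r(-3) ≈ 0.0498, r(-7/3) ≈ 0.0970, r(-5/3) ≈ 0.1889, r(-1) ≈ 0.3679, r(-1/3) ≈ 0.7165, r(1/3) ≈ 1.3956, r(1) ≈ 2.7183.
T_6 = (Δx/2)·[r(x_0) + 2r(x_1) + ... + 2r(x_{5}) + r(x_6)].
Sum ≈ 2.7666.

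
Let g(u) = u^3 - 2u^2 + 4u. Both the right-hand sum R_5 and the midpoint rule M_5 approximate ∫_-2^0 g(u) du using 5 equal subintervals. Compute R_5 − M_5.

R_5 = -12.8.
M_5 = -17.2.
R_5 − M_5 = 4.4.

4.4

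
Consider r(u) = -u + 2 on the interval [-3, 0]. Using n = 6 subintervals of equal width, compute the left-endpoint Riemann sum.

Δu = (0 − (-3))/6 = 0.5.
Left endpoints: -3, -2.5, -2, -1.5, -1, -0.5.
r(-3) = 5, r(-2.5) = 4.5, r(-2) = 4, r(-1.5) = 3.5, r(-1) = 3, r(-0.5) = 2.5.
Sum = Δu · [r(-3) + r(-2.5) + r(-2) + ...].
Sum = 11.25.

11.25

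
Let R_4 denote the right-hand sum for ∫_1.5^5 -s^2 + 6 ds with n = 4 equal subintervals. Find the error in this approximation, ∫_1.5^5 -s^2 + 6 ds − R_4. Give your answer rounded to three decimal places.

10.400

Exact integral: ∫_1.5^5 f(s) ds ≈ -19.54167.
R_4 = -29.94140625.
Error ≈ -19.54167 − (-29.94140625) ≈ 10.400.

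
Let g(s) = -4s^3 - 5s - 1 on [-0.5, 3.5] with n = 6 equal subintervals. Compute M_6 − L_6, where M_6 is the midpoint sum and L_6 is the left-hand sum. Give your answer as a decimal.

M_6 ≈ -181.33333.
L_6 ≈ -125.33333.
M_6 − L_6 = -56.

-56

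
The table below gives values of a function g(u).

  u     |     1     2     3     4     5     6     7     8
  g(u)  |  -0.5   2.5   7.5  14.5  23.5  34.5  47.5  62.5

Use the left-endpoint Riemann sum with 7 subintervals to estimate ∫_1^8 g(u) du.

Δu = 1.
Sum = 1·[(-0.5) + 2.5 + 7.5 + 14.5 + 23.5 + 34.5 + 47.5] = 129.5.

129.5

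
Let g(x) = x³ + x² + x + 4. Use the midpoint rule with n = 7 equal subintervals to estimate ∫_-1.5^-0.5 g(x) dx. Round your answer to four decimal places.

2.8367

Δx = (-0.5 − (-1.5))/7 = 1/7.
Midpoints: -10/7, -9/7, -8/7, -1, -6/7, -5/7, -4/7.
g(-10/7) = 582/343, g(-9/7) = 769/343, g(-8/7) = 916/343, g(-1) = 3, g(-6/7) = 1114/343, g(-5/7) = 1177/343, g(-4/7) = 1224/343.
Sum = Δx · [g(-10/7) + g(-9/7) + g(-8/7) + ...].
Sum ≈ 2.8367.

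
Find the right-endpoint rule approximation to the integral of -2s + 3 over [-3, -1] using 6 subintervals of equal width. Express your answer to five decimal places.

13.33333

Δs = (-1 − (-3))/6 = 1/3.
Right endpoints: -8/3, -7/3, -2, -5/3, -4/3, -1.
f(-8/3) = 25/3, f(-7/3) = 23/3, f(-2) = 7, f(-5/3) = 19/3, f(-4/3) = 17/3, f(-1) = 5.
Sum = Δs · [f(-8/3) + f(-7/3) + f(-2) + ...].
Sum ≈ 13.33333.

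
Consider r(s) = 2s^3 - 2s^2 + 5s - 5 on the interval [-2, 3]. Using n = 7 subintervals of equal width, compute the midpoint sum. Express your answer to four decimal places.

Δs = (3 − (-2))/7 = 5/7.
Midpoints: -23/14, -13/14, -3/14, 0.5, 17/14, 27/14, 37/14.
r(-23/14) = -37703/1372, r(-13/14) = -17793/1372, r(-3/14) = -8483/1372, r(0.5) = -2.75, r(17/14) = 2337/1372, r(27/14) = 15847/1372, r(37/14) = 42757/1372.
Sum = Δs · [r(-23/14) + r(-13/14) + r(-3/14) + ...].
Sum ≈ -3.5459.

-3.5459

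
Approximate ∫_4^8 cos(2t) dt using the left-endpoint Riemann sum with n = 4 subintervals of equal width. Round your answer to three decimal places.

-0.004

Δt = (8 − 4)/4 = 1.
Left endpoints: 4, 5, 6, 7.
f(4) ≈ -0.146, f(5) ≈ -0.839, f(6) ≈ 0.844, f(7) ≈ 0.137.
Sum = Δt · [f(4) + f(5) + f(6) + f(7)].
Sum ≈ -0.004.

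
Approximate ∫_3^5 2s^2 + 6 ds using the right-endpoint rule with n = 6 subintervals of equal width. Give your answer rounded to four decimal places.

Δs = (5 − 3)/6 = 1/3.
Right endpoints: 10/3, 11/3, 4, 13/3, 14/3, 5.
f(10/3) = 254/9, f(11/3) = 296/9, f(4) = 38, f(13/3) = 392/9, f(14/3) = 446/9, f(5) = 56.
Sum = Δs · [f(10/3) + f(11/3) + f(4) + ...].
Sum ≈ 82.7407.

82.7407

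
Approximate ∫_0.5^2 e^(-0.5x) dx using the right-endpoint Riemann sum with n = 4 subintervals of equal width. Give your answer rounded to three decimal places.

Δx = (2 − 0.5)/4 = 0.375.
Right endpoints: 0.875, 1.25, 1.625, 2.
f(0.875) ≈ 0.646, f(1.25) ≈ 0.535, f(1.625) ≈ 0.444, f(2) ≈ 0.368.
Sum = Δx · [f(0.875) + f(1.25) + f(1.625) + f(2)].
Sum ≈ 0.747.

0.747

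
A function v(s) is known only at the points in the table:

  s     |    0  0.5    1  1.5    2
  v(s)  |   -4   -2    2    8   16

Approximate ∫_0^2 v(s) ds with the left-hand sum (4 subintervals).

Δs = 0.5.
Sum = 0.5·[(-4) + (-2) + 2 + 8] = 2.

2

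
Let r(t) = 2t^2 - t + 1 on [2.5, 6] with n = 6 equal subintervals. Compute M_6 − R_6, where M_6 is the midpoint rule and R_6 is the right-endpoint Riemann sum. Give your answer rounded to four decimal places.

-16.9288

M_6 ≈ 122.009838.
R_6 ≈ 138.938657.
M_6 − R_6 ≈ -16.9288.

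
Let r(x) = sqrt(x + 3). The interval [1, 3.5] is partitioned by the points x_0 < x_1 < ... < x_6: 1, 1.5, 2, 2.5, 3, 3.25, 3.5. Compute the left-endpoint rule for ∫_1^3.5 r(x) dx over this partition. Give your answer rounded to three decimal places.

5.589

Subinterval widths: 0.5, 0.5, 0.5, 0.5, 0.25, 0.25.
Left endpoints: 1, 1.5, 2, 2.5, 3, 3.25.
r(1) ≈ 2.000, r(1.5) ≈ 2.121, r(2) ≈ 2.236, r(2.5) ≈ 2.345, r(3) ≈ 2.449, r(3.25) ≈ 2.500.
Sum = Σ Δx_i · r(x_i).
Sum ≈ 5.589.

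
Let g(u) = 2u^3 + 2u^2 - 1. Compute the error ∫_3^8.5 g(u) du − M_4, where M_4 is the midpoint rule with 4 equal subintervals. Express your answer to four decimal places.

31.6286

Exact integral: ∫_3^8.5 g(u) du ≈ 2955.447917.
M_4 ≈ 2923.819336.
Error ≈ 2955.447917 − 2923.819336 ≈ 31.6286.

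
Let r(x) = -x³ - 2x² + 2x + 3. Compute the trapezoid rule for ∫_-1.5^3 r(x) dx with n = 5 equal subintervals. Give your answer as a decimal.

Δx = (3 − (-1.5))/5 = 0.9.
r(-1.5) = -1.125, r(-0.6) = 1.296, r(0.3) = 3.393, r(1.2) = 0.792, r(2.1) = -10.881, r(3) = -36.
T_5 = (Δx/2)·[r(x_0) + 2r(x_1) + ... + 2r(x_{4}) + r(x_5)].
Sum = -21.56625.

-21.56625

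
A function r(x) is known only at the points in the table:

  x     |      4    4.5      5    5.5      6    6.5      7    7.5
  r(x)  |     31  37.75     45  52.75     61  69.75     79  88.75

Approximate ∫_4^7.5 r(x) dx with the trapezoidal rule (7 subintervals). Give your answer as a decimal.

Δx = 0.5.
T_7 = (0.5/2)·[31 + 2·37.75 + 2·45 + 2·52.75 + 2·61 + 2·69.75 + 2·79 + 88.75] = 202.5625.

202.5625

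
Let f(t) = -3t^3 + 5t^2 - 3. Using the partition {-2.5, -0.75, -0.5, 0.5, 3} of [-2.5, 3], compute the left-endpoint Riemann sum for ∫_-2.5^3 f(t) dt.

125.05078125

Subinterval widths: 1.75, 0.25, 1, 2.5.
Left endpoints: -2.5, -0.75, -0.5, 0.5.
f(-2.5) = 75.125, f(-0.75) = 1.078125, f(-0.5) = -1.375, f(0.5) = -2.125.
Sum = Σ Δt_i · f(t_i).
Sum = 125.05078125.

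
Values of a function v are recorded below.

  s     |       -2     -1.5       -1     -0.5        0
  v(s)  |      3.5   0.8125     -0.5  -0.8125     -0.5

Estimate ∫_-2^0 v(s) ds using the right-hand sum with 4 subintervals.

Δs = 0.5.
Sum = 0.5·[0.8125 + (-0.5) + (-0.8125) + (-0.5)] = -0.5.

-0.5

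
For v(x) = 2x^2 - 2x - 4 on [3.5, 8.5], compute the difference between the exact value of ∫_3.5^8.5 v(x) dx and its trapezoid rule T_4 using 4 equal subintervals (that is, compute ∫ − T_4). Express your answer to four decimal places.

-2.6042

Exact integral: ∫_3.5^8.5 v(x) dx ≈ 300.833333.
T_4 = 303.4375.
Error ≈ 300.833333 − 303.4375 ≈ -2.6042.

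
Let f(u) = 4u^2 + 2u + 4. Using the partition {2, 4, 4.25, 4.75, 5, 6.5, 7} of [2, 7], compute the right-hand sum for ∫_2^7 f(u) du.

639.5625

Subinterval widths: 2, 0.25, 0.5, 0.25, 1.5, 0.5.
Right endpoints: 4, 4.25, 4.75, 5, 6.5, 7.
f(4) = 76, f(4.25) = 84.75, f(4.75) = 103.75, f(5) = 114, f(6.5) = 186, f(7) = 214.
Sum = Σ Δu_i · f(u_i).
Sum = 639.5625.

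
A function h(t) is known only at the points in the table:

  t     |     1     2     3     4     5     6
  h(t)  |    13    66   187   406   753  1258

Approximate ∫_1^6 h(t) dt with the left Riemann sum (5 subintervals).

1425

Δt = 1.
Sum = 1·[13 + 66 + 187 + 406 + 753] = 1425.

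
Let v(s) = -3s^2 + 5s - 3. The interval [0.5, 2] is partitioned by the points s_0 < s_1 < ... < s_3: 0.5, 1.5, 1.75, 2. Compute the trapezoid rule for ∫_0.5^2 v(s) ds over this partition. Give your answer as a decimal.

Subinterval widths: 1, 0.25, 0.25.
v(0.5) = -1.25, v(1.5) = -2.25, v(1.75) = -3.4375, v(2) = -5.
On each subinterval the trapezoid contributes (Δs_i/2)·[v(s_{i-1}) + v(s_i)].
Sum = -3.515625.

-3.515625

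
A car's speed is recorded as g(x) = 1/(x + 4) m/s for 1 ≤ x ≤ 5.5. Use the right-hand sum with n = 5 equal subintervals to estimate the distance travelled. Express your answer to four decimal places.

0.6012

Δx = (5.5 − 1)/5 = 0.9.
Right endpoints: 1.9, 2.8, 3.7, 4.6, 5.5.
g(1.9) = 10/59, g(2.8) = 5/34, g(3.7) = 10/77, g(4.6) = 5/43, g(5.5) = 2/19.
Sum = Δx · [g(1.9) + g(2.8) + g(3.7) + g(4.6) + g(5.5)].
Sum ≈ 0.6012.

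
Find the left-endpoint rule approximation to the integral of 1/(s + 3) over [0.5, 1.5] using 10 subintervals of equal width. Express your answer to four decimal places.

Δs = (1.5 − 0.5)/10 = 0.1.
Left endpoints: 0.5, 0.6, 0.7, 0.8, 0.9, 1, 1.1, 1.2, 1.3, 1.4.
f(0.5) = 2/7, f(0.6) = 5/18, f(0.7) = 10/37, f(0.8) = 5/19, f(0.9) = 10/39, f(1) = 0.25, f(1.1) = 10/41, f(1.2) = 5/21, f(1.3) = 10/43, f(1.4) = 5/22.
Sum = Δs · [f(0.5) + f(0.6) + f(0.7) + ...].
Sum ≈ 0.2545.

0.2545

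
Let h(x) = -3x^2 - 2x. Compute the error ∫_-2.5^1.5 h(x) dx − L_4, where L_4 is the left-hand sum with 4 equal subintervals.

4

Exact integral: ∫_-2.5^1.5 h(x) dx = -15.
L_4 = -19.
Error = -15 − (-19) = 4.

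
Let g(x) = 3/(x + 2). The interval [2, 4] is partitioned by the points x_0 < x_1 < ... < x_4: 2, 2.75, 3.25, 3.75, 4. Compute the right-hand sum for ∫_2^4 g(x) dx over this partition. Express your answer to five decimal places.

Subinterval widths: 0.75, 0.5, 0.5, 0.25.
Right endpoints: 2.75, 3.25, 3.75, 4.
g(2.75) = 12/19, g(3.25) = 4/7, g(3.75) = 12/23, g(4) = 0.5.
Sum = Σ Δx_i · g(x_i).
Sum ≈ 1.14527.

1.14527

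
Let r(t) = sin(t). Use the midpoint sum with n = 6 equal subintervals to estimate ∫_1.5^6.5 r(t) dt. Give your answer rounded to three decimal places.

-0.933

Δt = (6.5 − 1.5)/6 = 5/6.
Midpoints: 23/12, 2.75, 43/12, 53/12, 5.25, 73/12.
r(23/12) ≈ 0.941, r(2.75) ≈ 0.382, r(43/12) ≈ -0.428, r(53/12) ≈ -0.957, r(5.25) ≈ -0.859, r(73/12) ≈ -0.199.
Sum = Δt · [r(23/12) + r(2.75) + r(43/12) + ...].
Sum ≈ -0.933.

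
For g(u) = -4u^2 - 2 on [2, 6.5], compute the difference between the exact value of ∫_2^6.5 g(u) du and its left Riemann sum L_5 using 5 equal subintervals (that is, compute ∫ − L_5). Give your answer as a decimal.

Exact integral: ∫_2^6.5 g(u) du = -364.5.
L_5 = -298.08.
Error = -364.5 − (-298.08) = -66.42.

-66.42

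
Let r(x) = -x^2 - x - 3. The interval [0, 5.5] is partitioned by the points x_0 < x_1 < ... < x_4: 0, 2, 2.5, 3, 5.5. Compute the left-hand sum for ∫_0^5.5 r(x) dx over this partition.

-53.875

Subinterval widths: 2, 0.5, 0.5, 2.5.
Left endpoints: 0, 2, 2.5, 3.
r(0) = -3, r(2) = -9, r(2.5) = -11.75, r(3) = -15.
Sum = Σ Δx_i · r(x_i).
Sum = -53.875.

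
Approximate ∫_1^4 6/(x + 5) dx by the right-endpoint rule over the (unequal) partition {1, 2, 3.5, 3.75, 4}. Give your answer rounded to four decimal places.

2.2541

Subinterval widths: 1, 1.5, 0.25, 0.25.
Right endpoints: 2, 3.5, 3.75, 4.
f(2) = 6/7, f(3.5) = 12/17, f(3.75) = 24/35, f(4) = 2/3.
Sum = Σ Δx_i · f(x_i).
Sum ≈ 2.2541.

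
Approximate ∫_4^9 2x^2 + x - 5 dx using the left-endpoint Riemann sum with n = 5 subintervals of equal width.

Δx = (9 − 4)/5 = 1.
Left endpoints: 4, 5, 6, 7, 8.
f(4) = 31, f(5) = 50, f(6) = 73, f(7) = 100, f(8) = 131.
Sum = Δx · [f(4) + f(5) + f(6) + f(7) + f(8)].
Sum = 385.

385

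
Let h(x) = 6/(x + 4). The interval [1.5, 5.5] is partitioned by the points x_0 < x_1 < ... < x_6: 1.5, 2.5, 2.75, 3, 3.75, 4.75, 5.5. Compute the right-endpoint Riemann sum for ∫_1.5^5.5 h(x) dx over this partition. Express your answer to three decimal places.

3.100

Subinterval widths: 1, 0.25, 0.25, 0.75, 1, 0.75.
Right endpoints: 2.5, 2.75, 3, 3.75, 4.75, 5.5.
h(2.5) = 12/13, h(2.75) = 8/9, h(3) = 6/7, h(3.75) = 24/31, h(4.75) = 24/35, h(5.5) = 12/19.
Sum = Σ Δx_i · h(x_i).
Sum ≈ 3.100.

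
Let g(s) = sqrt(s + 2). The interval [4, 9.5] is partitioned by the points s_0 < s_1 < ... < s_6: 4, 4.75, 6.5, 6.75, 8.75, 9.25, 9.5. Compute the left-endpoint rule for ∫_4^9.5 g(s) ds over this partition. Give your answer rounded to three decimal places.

15.507

Subinterval widths: 0.75, 1.75, 0.25, 2, 0.5, 0.25.
Left endpoints: 4, 4.75, 6.5, 6.75, 8.75, 9.25.
g(4) ≈ 2.449, g(4.75) ≈ 2.598, g(6.5) ≈ 2.915, g(6.75) ≈ 2.958, g(8.75) ≈ 3.279, g(9.25) ≈ 3.354.
Sum = Σ Δs_i · g(s_i).
Sum ≈ 15.507.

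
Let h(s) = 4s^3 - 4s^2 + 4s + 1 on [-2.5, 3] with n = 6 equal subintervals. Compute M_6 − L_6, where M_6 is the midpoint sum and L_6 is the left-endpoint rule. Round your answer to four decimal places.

M_6 ≈ -3.510706.
L_6 ≈ -87.853588.
M_6 − L_6 ≈ 84.3429.

84.3429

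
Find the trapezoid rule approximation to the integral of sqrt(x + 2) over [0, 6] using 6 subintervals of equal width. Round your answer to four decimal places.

Δx = (6 − 0)/6 = 1.
f(0) ≈ 1.4142, f(1) ≈ 1.7321, f(2) ≈ 2.0000, f(3) ≈ 2.2361, f(4) ≈ 2.4495, f(5) ≈ 2.6458, f(6) ≈ 2.8284.
T_6 = (Δx/2)·[f(x_0) + 2f(x_1) + ... + 2f(x_{5}) + f(x_6)].
Sum ≈ 13.1847.

13.1847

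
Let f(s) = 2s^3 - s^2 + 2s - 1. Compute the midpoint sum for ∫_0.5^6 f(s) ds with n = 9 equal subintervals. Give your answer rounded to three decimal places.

603.094

Δs = (6 − 0.5)/9 = 11/18.
Midpoints: 29/36, 17/12, 73/36, 95/36, 3.25, 139/36, 161/36, 61/12, 205/36.
f(29/36) = 23507/23328, f(17/12) = 4763/864, f(73/36) = 364375/23328, f(95/36) = 794717/23328, f(3.25) = 63.59375, f(139/36) = 2494657/23328, f(161/36) = 3892031/23328, f(61/12) = 212575/864, f(205/36) = 8101027/23328.
Sum = Δs · [f(29/36) + f(17/12) + f(73/36) + ...].
Sum ≈ 603.094.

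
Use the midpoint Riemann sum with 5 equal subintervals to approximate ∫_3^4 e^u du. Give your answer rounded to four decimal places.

34.4552

Δu = (4 − 3)/5 = 0.2.
Midpoints: 3.1, 3.3, 3.5, 3.7, 3.9.
f(3.1) ≈ 22.1980, f(3.3) ≈ 27.1126, f(3.5) ≈ 33.1155, f(3.7) ≈ 40.4473, f(3.9) ≈ 49.4024.
Sum = Δu · [f(3.1) + f(3.3) + f(3.5) + f(3.7) + f(3.9)].
Sum ≈ 34.4552.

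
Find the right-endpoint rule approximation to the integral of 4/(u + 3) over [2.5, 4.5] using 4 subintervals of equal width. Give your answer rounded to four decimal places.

Δu = (4.5 − 2.5)/4 = 0.5.
Right endpoints: 3, 3.5, 4, 4.5.
f(3) = 2/3, f(3.5) = 8/13, f(4) = 4/7, f(4.5) = 8/15.
Sum = Δu · [f(3) + f(3.5) + f(4) + f(4.5)].
Sum ≈ 1.1934.

1.1934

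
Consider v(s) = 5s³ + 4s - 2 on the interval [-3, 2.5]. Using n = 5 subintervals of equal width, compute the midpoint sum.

Δs = (2.5 − (-3))/5 = 1.1.
Midpoints: -2.45, -1.35, -0.25, 0.85, 1.95.
v(-2.45) = -85.330625, v(-1.35) = -19.701875, v(-0.25) = -3.078125, v(0.85) = 4.470625, v(1.95) = 42.874375.
Sum = Δs · [v(-2.45) + v(-1.35) + v(-0.25) + v(0.85) + v(1.95)].
Sum = -66.8421875.

-66.8421875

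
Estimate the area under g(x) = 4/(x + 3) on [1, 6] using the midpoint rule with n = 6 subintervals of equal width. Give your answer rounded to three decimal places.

3.238

Δx = (6 − 1)/6 = 5/6.
Midpoints: 17/12, 2.25, 37/12, 47/12, 4.75, 67/12.
g(17/12) = 48/53, g(2.25) = 16/21, g(37/12) = 48/73, g(47/12) = 48/83, g(4.75) = 16/31, g(67/12) = 48/103.
Sum = Δx · [g(17/12) + g(2.25) + g(37/12) + ...].
Sum ≈ 3.238.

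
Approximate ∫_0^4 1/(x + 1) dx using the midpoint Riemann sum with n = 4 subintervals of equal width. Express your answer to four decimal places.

Δx = (4 − 0)/4 = 1.
Midpoints: 0.5, 1.5, 2.5, 3.5.
f(0.5) = 2/3, f(1.5) = 0.4, f(2.5) = 2/7, f(3.5) = 2/9.
Sum = Δx · [f(0.5) + f(1.5) + f(2.5) + f(3.5)].
Sum ≈ 1.5746.

1.5746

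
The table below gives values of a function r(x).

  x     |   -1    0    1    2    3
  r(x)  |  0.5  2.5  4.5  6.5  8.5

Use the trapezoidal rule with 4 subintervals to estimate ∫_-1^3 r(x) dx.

18

Δx = 1.
T_4 = (1/2)·[0.5 + 2·2.5 + 2·4.5 + 2·6.5 + 8.5] = 18.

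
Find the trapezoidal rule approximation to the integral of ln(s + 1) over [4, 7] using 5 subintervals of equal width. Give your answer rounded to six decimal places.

Δs = (7 − 4)/5 = 0.6.
f(4) ≈ 1.609438, f(4.6) ≈ 1.722767, f(5.2) ≈ 1.824549, f(5.8) ≈ 1.916923, f(6.4) ≈ 2.001480, f(7) ≈ 2.079442.
T_5 = (Δs/2)·[f(s_0) + 2f(s_1) + ... + 2f(s_{4}) + f(s_5)].
Sum ≈ 5.586095.

5.586095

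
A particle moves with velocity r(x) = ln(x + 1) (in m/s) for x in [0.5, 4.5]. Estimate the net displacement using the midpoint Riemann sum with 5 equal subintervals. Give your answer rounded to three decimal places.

Δx = (4.5 − 0.5)/5 = 0.8.
Midpoints: 0.9, 1.7, 2.5, 3.3, 4.1.
r(0.9) ≈ 0.642, r(1.7) ≈ 0.993, r(2.5) ≈ 1.253, r(3.3) ≈ 1.459, r(4.1) ≈ 1.629.
Sum = Δx · [r(0.9) + r(1.7) + r(2.5) + r(3.3) + r(4.1)].
Sum ≈ 4.781.

4.781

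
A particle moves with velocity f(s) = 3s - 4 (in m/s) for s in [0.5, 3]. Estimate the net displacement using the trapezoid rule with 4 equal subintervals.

Δs = (3 − 0.5)/4 = 0.625.
f(0.5) = -2.5, f(1.125) = -0.625, f(1.75) = 1.25, f(2.375) = 3.125, f(3) = 5.
T_4 = (Δs/2)·[f(s_0) + 2f(s_1) + 2f(s_2) + 2f(s_3) + f(s_4)].
Sum = 3.125.

3.125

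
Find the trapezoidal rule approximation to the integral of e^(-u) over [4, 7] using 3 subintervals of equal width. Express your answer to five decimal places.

Δu = (7 − 4)/3 = 1.
f(4) ≈ 0.01832, f(5) ≈ 0.00674, f(6) ≈ 0.00248, f(7) ≈ 0.00091.
T_3 = (Δu/2)·[f(u_0) + 2f(u_1) + 2f(u_2) + f(u_3)].
Sum ≈ 0.01883.

0.01883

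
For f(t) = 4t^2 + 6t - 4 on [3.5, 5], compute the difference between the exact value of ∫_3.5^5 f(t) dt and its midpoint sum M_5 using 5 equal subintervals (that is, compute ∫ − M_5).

Exact integral: ∫_3.5^5 f(t) dt = 141.75.
M_5 = 141.705.
Error = 141.75 − 141.705 = 0.045.

0.045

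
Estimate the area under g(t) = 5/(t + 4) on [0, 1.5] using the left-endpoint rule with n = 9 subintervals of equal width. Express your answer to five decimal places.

1.62102

Δt = (1.5 − 0)/9 = 1/6.
Left endpoints: 0, 1/6, 1/3, 0.5, 2/3, 5/6, 1, 7/6, 4/3.
g(0) = 1.25, g(1/6) = 1.2, g(1/3) = 15/13, g(0.5) = 10/9, g(2/3) = 15/14, g(5/6) = 30/29, g(1) = 1, g(7/6) = 30/31, g(4/3) = 0.9375.
Sum = Δt · [g(0) + g(1/6) + g(1/3) + ...].
Sum ≈ 1.62102.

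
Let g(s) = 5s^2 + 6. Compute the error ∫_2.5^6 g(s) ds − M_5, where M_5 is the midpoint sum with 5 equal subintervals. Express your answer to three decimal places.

0.715

Exact integral: ∫_2.5^6 g(s) ds ≈ 354.95833.
M_5 = 354.24375.
Error ≈ 354.95833 − 354.24375 ≈ 0.715.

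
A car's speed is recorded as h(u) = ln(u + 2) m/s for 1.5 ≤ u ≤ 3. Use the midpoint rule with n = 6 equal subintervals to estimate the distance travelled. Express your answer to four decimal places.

2.1627

Δu = (3 − 1.5)/6 = 0.25.
Midpoints: 1.625, 1.875, 2.125, 2.375, 2.625, 2.875.
h(1.625) ≈ 1.2879, h(1.875) ≈ 1.3545, h(2.125) ≈ 1.4171, h(2.375) ≈ 1.4759, h(2.625) ≈ 1.5315, h(2.875) ≈ 1.5841.
Sum = Δu · [h(1.625) + h(1.875) + h(2.125) + ...].
Sum ≈ 2.1627.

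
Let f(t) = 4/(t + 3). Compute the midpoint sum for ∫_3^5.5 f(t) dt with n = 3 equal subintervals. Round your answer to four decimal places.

1.3916

Δt = (5.5 − 3)/3 = 5/6.
Midpoints: 41/12, 4.25, 61/12.
f(41/12) = 48/77, f(4.25) = 16/29, f(61/12) = 48/97.
Sum = Δt · [f(41/12) + f(4.25) + f(61/12)].
Sum ≈ 1.3916.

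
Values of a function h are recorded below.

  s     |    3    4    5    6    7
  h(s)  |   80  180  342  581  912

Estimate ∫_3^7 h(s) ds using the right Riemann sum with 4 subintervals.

Δs = 1.
Sum = 1·[180 + 342 + 581 + 912] = 2015.

2015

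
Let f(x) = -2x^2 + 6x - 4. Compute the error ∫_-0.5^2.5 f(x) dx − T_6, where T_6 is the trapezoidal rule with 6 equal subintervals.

0.25

Exact integral: ∫_-0.5^2.5 f(x) dx = -4.5.
T_6 = -4.75.
Error = -4.5 − (-4.75) = 0.25.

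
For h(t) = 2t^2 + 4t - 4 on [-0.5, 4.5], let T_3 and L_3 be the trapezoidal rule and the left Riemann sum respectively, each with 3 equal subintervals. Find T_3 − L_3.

50

T_3 ≈ 85.46296296.
L_3 ≈ 35.46296296.
T_3 − L_3 = 50.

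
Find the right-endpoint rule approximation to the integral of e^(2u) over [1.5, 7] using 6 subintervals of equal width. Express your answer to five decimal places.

1312156.02004

Δu = (7 − 1.5)/6 = 11/12.
Right endpoints: 29/12, 10/3, 4.25, 31/6, 73/12, 7.
f(29/12) ≈ 125.62903, f(10/3) ≈ 785.77199, f(4.25) ≈ 4914.76884, f(31/6) ≈ 30740.40934, f(73/12) ≈ 192272.06759, f(7) ≈ 1202604.28416.
Sum = Δu · [f(29/12) + f(10/3) + f(4.25) + ...].
Sum ≈ 1312156.02004.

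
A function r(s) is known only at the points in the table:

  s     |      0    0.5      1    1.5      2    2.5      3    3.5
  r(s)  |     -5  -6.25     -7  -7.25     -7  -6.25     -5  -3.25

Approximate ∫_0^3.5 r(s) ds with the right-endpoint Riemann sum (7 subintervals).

-21

Δs = 0.5.
Sum = 0.5·[(-6.25) + (-7) + (-7.25) + (-7) + (-6.25) + (-5) + (-3.25)] = -21.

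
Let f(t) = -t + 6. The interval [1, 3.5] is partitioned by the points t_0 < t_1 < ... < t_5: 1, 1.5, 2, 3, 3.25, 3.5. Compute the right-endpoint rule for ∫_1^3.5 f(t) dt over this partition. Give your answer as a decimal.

8.5625

Subinterval widths: 0.5, 0.5, 1, 0.25, 0.25.
Right endpoints: 1.5, 2, 3, 3.25, 3.5.
f(1.5) = 4.5, f(2) = 4, f(3) = 3, f(3.25) = 2.75, f(3.5) = 2.5.
Sum = Σ Δt_i · f(t_i).
Sum = 8.5625.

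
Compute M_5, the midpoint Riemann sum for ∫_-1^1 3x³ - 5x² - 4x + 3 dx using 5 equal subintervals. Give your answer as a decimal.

Δx = (1 − (-1))/5 = 0.4.
Midpoints: -0.8, -0.4, 0, 0.4, 0.8.
f(-0.8) = 1.464, f(-0.4) = 3.608, f(0) = 3, f(0.4) = 0.792, f(0.8) = -1.864.
Sum = Δx · [f(-0.8) + f(-0.4) + f(0) + f(0.4) + f(0.8)].
Sum = 2.8.

2.8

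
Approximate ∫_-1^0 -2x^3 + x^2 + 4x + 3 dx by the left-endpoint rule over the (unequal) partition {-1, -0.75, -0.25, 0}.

1.7265625

Subinterval widths: 0.25, 0.5, 0.25.
Left endpoints: -1, -0.75, -0.25.
f(-1) = 2, f(-0.75) = 1.40625, f(-0.25) = 2.09375.
Sum = Σ Δx_i · f(x_i).
Sum = 1.7265625.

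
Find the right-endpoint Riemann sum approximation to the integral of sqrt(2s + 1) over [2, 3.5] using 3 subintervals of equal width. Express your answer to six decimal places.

3.961834

Δs = (3.5 − 2)/3 = 0.5.
Right endpoints: 2.5, 3, 3.5.
f(2.5) ≈ 2.449490, f(3) ≈ 2.645751, f(3.5) ≈ 2.828427.
Sum = Δs · [f(2.5) + f(3) + f(3.5)].
Sum ≈ 3.961834.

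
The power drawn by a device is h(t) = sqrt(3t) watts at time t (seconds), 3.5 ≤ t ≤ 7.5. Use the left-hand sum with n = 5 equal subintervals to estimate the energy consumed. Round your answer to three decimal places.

Δt = (7.5 − 3.5)/5 = 0.8.
Left endpoints: 3.5, 4.3, 5.1, 5.9, 6.7.
h(3.5) ≈ 3.240, h(4.3) ≈ 3.592, h(5.1) ≈ 3.912, h(5.9) ≈ 4.207, h(6.7) ≈ 4.483.
Sum = Δt · [h(3.5) + h(4.3) + h(5.1) + h(5.9) + h(6.7)].
Sum ≈ 15.547.

15.547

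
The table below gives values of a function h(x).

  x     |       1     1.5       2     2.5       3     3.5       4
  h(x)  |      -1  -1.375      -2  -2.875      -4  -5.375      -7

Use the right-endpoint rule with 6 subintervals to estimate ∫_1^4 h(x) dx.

-11.3125

Δx = 0.5.
Sum = 0.5·[(-1.375) + (-2) + (-2.875) + (-4) + (-5.375) + (-7)] = -11.3125.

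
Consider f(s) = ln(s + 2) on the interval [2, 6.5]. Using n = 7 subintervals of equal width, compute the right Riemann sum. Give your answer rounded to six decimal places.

Δs = (6.5 − 2)/7 = 9/14.
Right endpoints: 37/14, 23/7, 55/14, 32/7, 73/14, 41/7, 6.5.
f(37/14) ≈ 1.535330, f(23/7) ≈ 1.665008, f(55/14) ≈ 1.779783, f(32/7) ≈ 1.882731, f(73/14) ≈ 1.976063, f(41/7) ≈ 2.061423, f(6.5) ≈ 2.140066.
Sum = Δs · [f(37/14) + f(23/7) + f(55/14) + ...].
Sum ≈ 8.383117.

8.383117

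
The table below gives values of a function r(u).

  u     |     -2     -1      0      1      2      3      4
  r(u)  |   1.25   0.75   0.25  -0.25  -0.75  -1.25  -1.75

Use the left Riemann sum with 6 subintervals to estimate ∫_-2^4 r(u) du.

0

Δu = 1.
Sum = 1·[1.25 + 0.75 + 0.25 + (-0.25) + (-0.75) + (-1.25)] = 0.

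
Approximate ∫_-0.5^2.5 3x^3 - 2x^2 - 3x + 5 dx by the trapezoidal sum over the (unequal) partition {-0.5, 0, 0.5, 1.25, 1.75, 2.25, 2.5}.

Subinterval widths: 0.5, 0.5, 0.75, 0.5, 0.5, 0.25.
f(-0.5) = 5.625, f(0) = 5, f(0.5) = 3.375, f(1.25) = 3.984375, f(1.75) = 9.703125, f(2.25) = 22.296875, f(2.5) = 31.875.
On each subinterval the trapezoid contributes (Δx_i/2)·[f(x_{i-1}) + f(x_i)].
Sum = 25.703125.

25.703125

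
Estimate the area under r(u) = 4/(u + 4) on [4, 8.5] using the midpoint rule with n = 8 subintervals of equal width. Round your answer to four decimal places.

1.7847

Δu = (8.5 − 4)/8 = 0.5625.
Midpoints: 4.28125, 4.84375, 5.40625, 5.96875, 6.53125, 7.09375, 7.65625, 8.21875.
r(4.28125) = 128/265, r(4.84375) = 128/283, r(5.40625) = 128/301, r(5.96875) = 128/319, r(6.53125) = 128/337, r(7.09375) = 128/355, r(7.65625) = 128/373, r(8.21875) = 128/391.
Sum = Δu · [r(4.28125) + r(4.84375) + r(5.40625) + ...].
Sum ≈ 1.7847.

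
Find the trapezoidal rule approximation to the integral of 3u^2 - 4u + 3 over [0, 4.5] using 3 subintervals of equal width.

69.1875

Δu = (4.5 − 0)/3 = 1.5.
f(0) = 3, f(1.5) = 3.75, f(3) = 18, f(4.5) = 45.75.
T_3 = (Δu/2)·[f(u_0) + 2f(u_1) + 2f(u_2) + f(u_3)].
Sum = 69.1875.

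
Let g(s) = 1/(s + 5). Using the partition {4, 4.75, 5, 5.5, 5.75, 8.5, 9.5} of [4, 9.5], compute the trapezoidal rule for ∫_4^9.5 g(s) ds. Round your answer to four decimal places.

0.4791

Subinterval widths: 0.75, 0.25, 0.5, 0.25, 2.75, 1.
g(4) = 1/9, g(4.75) = 4/39, g(5) = 0.1, g(5.5) = 2/21, g(5.75) = 4/43, g(8.5) = 2/27, g(9.5) = 2/29.
On each subinterval the trapezoid contributes (Δs_i/2)·[g(s_{i-1}) + g(s_i)].
Sum ≈ 0.4791.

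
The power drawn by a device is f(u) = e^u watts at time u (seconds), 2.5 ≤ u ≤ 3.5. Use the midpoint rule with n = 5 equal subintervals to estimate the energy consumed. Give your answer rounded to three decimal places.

Δu = (3.5 − 2.5)/5 = 0.2.
Midpoints: 2.6, 2.8, 3, 3.2, 3.4.
f(2.6) ≈ 13.464, f(2.8) ≈ 16.445, f(3) ≈ 20.086, f(3.2) ≈ 24.533, f(3.4) ≈ 29.964.
Sum = Δu · [f(2.6) + f(2.8) + f(3) + f(3.2) + f(3.4)].
Sum ≈ 20.898.

20.898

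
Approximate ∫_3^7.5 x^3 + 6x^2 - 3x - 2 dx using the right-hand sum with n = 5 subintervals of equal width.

1793.0475

Δx = (7.5 − 3)/5 = 0.9.
Right endpoints: 3.9, 4.8, 5.7, 6.6, 7.5.
f(3.9) = 136.879, f(4.8) = 232.432, f(5.7) = 361.033, f(6.6) = 527.056, f(7.5) = 734.875.
Sum = Δx · [f(3.9) + f(4.8) + f(5.7) + f(6.6) + f(7.5)].
Sum = 1793.0475.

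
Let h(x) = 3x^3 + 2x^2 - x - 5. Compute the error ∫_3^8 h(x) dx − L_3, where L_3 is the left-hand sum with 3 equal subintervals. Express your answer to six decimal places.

Exact integral: ∫_3^8 h(x) dx ≈ 3282.08333333.
L_3 ≈ 2101.29629630.
Error ≈ 3282.08333333 − 2101.29629630 ≈ 1180.787037.

1180.787037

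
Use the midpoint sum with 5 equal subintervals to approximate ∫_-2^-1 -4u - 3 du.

Δu = (-1 − (-2))/5 = 0.2.
Midpoints: -1.9, -1.7, -1.5, -1.3, -1.1.
f(-1.9) = 4.6, f(-1.7) = 3.8, f(-1.5) = 3, f(-1.3) = 2.2, f(-1.1) = 1.4.
Sum = Δu · [f(-1.9) + f(-1.7) + f(-1.5) + f(-1.3) + f(-1.1)].
Sum = 3.

3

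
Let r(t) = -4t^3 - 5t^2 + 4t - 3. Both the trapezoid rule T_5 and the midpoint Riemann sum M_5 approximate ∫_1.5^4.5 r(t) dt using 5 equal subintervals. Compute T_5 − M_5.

-11.07

T_5 = -531.63.
M_5 = -520.56.
T_5 − M_5 = -11.07.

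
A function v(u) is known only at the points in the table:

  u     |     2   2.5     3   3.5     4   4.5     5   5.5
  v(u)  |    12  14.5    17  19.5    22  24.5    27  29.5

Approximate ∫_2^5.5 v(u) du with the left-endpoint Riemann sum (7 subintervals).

Δu = 0.5.
Sum = 0.5·[12 + 14.5 + 17 + 19.5 + 22 + 24.5 + 27] = 68.25.

68.25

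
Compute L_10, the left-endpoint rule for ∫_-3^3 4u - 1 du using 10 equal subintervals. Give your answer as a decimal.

-13.2

Δu = (3 − (-3))/10 = 0.6.
Left endpoints: -3, -2.4, -1.8, -1.2, -0.6, 0, 0.6, 1.2, 1.8, 2.4.
f(-3) = -13, f(-2.4) = -10.6, f(-1.8) = -8.2, f(-1.2) = -5.8, f(-0.6) = -3.4, f(0) = -1, f(0.6) = 1.4, f(1.2) = 3.8, f(1.8) = 6.2, f(2.4) = 8.6.
Sum = Δu · [f(-3) + f(-2.4) + f(-1.8) + ...].
Sum = -13.2.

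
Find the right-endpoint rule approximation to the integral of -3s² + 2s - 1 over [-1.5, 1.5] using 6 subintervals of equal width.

Δs = (1.5 − (-1.5))/6 = 0.5.
Right endpoints: -1, -0.5, 0, 0.5, 1, 1.5.
f(-1) = -6, f(-0.5) = -2.75, f(0) = -1, f(0.5) = -0.75, f(1) = -2, f(1.5) = -4.75.
Sum = Δs · [f(-1) + f(-0.5) + f(0) + ...].
Sum = -8.625.

-8.625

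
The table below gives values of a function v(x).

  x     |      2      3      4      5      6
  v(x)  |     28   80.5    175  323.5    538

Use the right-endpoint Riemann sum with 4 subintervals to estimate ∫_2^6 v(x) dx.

1117

Δx = 1.
Sum = 1·[80.5 + 175 + 323.5 + 538] = 1117.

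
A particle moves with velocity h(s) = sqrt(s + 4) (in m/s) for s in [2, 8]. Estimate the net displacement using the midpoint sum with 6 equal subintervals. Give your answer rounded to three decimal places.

Δs = (8 − 2)/6 = 1.
Midpoints: 2.5, 3.5, 4.5, 5.5, 6.5, 7.5.
h(2.5) ≈ 2.550, h(3.5) ≈ 2.739, h(4.5) ≈ 2.915, h(5.5) ≈ 3.082, h(6.5) ≈ 3.240, h(7.5) ≈ 3.391.
Sum = Δs · [h(2.5) + h(3.5) + h(4.5) + ...].
Sum ≈ 17.917.

17.917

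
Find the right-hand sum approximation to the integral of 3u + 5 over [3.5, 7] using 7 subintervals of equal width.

Δu = (7 − 3.5)/7 = 0.5.
Right endpoints: 4, 4.5, 5, 5.5, 6, 6.5, 7.
f(4) = 17, f(4.5) = 18.5, f(5) = 20, f(5.5) = 21.5, f(6) = 23, f(6.5) = 24.5, f(7) = 26.
Sum = Δu · [f(4) + f(4.5) + f(5) + ...].
Sum = 75.25.

75.25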